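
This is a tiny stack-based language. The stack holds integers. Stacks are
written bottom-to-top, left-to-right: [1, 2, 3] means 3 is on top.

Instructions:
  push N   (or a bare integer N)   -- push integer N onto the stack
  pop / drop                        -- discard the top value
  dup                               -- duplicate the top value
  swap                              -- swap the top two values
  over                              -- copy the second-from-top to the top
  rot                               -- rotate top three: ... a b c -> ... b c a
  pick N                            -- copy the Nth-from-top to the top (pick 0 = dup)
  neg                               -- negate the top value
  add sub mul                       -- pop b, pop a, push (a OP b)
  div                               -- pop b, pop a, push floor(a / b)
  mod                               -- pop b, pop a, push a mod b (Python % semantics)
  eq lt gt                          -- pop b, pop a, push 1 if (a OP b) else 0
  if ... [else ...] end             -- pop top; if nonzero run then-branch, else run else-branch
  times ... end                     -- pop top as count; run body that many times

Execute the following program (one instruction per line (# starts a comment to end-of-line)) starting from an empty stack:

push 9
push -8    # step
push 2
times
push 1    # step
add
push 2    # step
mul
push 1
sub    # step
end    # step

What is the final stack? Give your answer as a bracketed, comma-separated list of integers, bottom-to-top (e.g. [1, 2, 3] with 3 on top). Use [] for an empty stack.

Answer: [9, -29]

Derivation:
After 'push 9': [9]
After 'push -8': [9, -8]
After 'push 2': [9, -8, 2]
After 'times': [9, -8]
After 'push 1': [9, -8, 1]
After 'add': [9, -7]
After 'push 2': [9, -7, 2]
After 'mul': [9, -14]
After 'push 1': [9, -14, 1]
After 'sub': [9, -15]
After 'push 1': [9, -15, 1]
After 'add': [9, -14]
After 'push 2': [9, -14, 2]
After 'mul': [9, -28]
After 'push 1': [9, -28, 1]
After 'sub': [9, -29]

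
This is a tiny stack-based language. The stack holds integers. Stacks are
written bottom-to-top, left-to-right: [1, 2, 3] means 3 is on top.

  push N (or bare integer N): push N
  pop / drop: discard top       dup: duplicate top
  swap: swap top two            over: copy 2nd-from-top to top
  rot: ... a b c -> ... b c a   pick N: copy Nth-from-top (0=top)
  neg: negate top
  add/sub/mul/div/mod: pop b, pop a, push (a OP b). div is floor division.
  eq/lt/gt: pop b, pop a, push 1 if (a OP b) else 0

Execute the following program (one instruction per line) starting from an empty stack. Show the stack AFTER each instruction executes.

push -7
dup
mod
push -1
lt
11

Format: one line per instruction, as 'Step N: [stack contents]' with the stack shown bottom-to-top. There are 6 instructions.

Step 1: [-7]
Step 2: [-7, -7]
Step 3: [0]
Step 4: [0, -1]
Step 5: [0]
Step 6: [0, 11]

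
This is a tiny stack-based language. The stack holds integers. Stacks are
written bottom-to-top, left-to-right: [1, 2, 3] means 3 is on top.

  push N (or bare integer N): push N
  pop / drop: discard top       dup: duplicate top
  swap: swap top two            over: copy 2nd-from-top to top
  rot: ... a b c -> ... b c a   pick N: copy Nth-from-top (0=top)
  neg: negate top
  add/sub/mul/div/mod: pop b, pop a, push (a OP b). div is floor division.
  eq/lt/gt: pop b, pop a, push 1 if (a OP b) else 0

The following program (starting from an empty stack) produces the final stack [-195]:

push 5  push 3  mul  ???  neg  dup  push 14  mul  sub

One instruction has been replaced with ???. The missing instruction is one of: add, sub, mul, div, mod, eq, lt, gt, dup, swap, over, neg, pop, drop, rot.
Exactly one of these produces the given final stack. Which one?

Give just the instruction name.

Answer: neg

Derivation:
Stack before ???: [15]
Stack after ???:  [-15]
The instruction that transforms [15] -> [-15] is: neg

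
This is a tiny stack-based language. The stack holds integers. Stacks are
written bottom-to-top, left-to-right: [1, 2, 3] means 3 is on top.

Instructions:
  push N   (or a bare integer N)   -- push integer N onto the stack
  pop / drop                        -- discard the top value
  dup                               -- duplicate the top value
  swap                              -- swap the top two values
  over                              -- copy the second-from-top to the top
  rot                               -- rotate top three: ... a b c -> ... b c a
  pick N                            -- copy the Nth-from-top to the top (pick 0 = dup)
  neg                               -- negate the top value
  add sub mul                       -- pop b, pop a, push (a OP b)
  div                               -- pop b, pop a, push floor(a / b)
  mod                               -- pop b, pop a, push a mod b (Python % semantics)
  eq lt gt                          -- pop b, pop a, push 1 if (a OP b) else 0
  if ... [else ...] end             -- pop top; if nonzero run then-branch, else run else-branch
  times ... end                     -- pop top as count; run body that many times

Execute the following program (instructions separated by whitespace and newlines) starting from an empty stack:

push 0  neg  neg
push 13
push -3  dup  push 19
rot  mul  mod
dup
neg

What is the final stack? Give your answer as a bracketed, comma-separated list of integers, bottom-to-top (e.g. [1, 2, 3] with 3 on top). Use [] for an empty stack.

After 'push 0': [0]
After 'neg': [0]
After 'neg': [0]
After 'push 13': [0, 13]
After 'push -3': [0, 13, -3]
After 'dup': [0, 13, -3, -3]
After 'push 19': [0, 13, -3, -3, 19]
After 'rot': [0, 13, -3, 19, -3]
After 'mul': [0, 13, -3, -57]
After 'mod': [0, 13, -3]
After 'dup': [0, 13, -3, -3]
After 'neg': [0, 13, -3, 3]

Answer: [0, 13, -3, 3]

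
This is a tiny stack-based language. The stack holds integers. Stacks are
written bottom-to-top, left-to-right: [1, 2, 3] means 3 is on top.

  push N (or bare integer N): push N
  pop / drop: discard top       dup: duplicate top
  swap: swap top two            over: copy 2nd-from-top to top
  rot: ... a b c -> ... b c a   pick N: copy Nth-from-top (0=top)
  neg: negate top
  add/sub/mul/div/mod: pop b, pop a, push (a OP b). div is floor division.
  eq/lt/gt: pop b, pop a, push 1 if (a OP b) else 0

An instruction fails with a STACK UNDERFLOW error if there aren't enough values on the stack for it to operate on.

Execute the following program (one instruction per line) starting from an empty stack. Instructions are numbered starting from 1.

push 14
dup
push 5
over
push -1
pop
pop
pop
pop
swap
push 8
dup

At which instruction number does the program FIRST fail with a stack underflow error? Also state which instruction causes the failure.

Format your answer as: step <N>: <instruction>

Step 1 ('push 14'): stack = [14], depth = 1
Step 2 ('dup'): stack = [14, 14], depth = 2
Step 3 ('push 5'): stack = [14, 14, 5], depth = 3
Step 4 ('over'): stack = [14, 14, 5, 14], depth = 4
Step 5 ('push -1'): stack = [14, 14, 5, 14, -1], depth = 5
Step 6 ('pop'): stack = [14, 14, 5, 14], depth = 4
Step 7 ('pop'): stack = [14, 14, 5], depth = 3
Step 8 ('pop'): stack = [14, 14], depth = 2
Step 9 ('pop'): stack = [14], depth = 1
Step 10 ('swap'): needs 2 value(s) but depth is 1 — STACK UNDERFLOW

Answer: step 10: swap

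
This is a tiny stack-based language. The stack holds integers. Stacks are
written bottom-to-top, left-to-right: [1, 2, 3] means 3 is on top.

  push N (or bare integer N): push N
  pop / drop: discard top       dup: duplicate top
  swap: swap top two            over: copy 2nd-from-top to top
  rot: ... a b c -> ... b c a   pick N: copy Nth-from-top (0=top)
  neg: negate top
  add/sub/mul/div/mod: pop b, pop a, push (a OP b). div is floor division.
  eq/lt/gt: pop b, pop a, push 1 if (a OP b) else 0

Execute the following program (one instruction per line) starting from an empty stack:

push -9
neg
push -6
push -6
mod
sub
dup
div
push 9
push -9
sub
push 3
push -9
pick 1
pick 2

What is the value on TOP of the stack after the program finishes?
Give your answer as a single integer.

After 'push -9': [-9]
After 'neg': [9]
After 'push -6': [9, -6]
After 'push -6': [9, -6, -6]
After 'mod': [9, 0]
After 'sub': [9]
After 'dup': [9, 9]
After 'div': [1]
After 'push 9': [1, 9]
After 'push -9': [1, 9, -9]
After 'sub': [1, 18]
After 'push 3': [1, 18, 3]
After 'push -9': [1, 18, 3, -9]
After 'pick 1': [1, 18, 3, -9, 3]
After 'pick 2': [1, 18, 3, -9, 3, 3]

Answer: 3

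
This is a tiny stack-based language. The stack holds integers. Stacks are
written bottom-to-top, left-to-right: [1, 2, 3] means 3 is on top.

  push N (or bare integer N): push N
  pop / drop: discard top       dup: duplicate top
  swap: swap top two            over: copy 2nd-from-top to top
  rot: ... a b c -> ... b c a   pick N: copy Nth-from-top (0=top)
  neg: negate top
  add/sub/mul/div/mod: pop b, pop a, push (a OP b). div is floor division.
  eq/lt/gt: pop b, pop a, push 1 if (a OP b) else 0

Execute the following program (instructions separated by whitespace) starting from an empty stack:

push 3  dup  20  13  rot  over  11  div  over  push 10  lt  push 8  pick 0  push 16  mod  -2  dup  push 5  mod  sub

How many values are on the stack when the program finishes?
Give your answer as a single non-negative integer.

Answer: 9

Derivation:
After 'push 3': stack = [3] (depth 1)
After 'dup': stack = [3, 3] (depth 2)
After 'push 20': stack = [3, 3, 20] (depth 3)
After 'push 13': stack = [3, 3, 20, 13] (depth 4)
After 'rot': stack = [3, 20, 13, 3] (depth 4)
After 'over': stack = [3, 20, 13, 3, 13] (depth 5)
After 'push 11': stack = [3, 20, 13, 3, 13, 11] (depth 6)
After 'div': stack = [3, 20, 13, 3, 1] (depth 5)
After 'over': stack = [3, 20, 13, 3, 1, 3] (depth 6)
After 'push 10': stack = [3, 20, 13, 3, 1, 3, 10] (depth 7)
After 'lt': stack = [3, 20, 13, 3, 1, 1] (depth 6)
After 'push 8': stack = [3, 20, 13, 3, 1, 1, 8] (depth 7)
After 'pick 0': stack = [3, 20, 13, 3, 1, 1, 8, 8] (depth 8)
After 'push 16': stack = [3, 20, 13, 3, 1, 1, 8, 8, 16] (depth 9)
After 'mod': stack = [3, 20, 13, 3, 1, 1, 8, 8] (depth 8)
After 'push -2': stack = [3, 20, 13, 3, 1, 1, 8, 8, -2] (depth 9)
After 'dup': stack = [3, 20, 13, 3, 1, 1, 8, 8, -2, -2] (depth 10)
After 'push 5': stack = [3, 20, 13, 3, 1, 1, 8, 8, -2, -2, 5] (depth 11)
After 'mod': stack = [3, 20, 13, 3, 1, 1, 8, 8, -2, 3] (depth 10)
After 'sub': stack = [3, 20, 13, 3, 1, 1, 8, 8, -5] (depth 9)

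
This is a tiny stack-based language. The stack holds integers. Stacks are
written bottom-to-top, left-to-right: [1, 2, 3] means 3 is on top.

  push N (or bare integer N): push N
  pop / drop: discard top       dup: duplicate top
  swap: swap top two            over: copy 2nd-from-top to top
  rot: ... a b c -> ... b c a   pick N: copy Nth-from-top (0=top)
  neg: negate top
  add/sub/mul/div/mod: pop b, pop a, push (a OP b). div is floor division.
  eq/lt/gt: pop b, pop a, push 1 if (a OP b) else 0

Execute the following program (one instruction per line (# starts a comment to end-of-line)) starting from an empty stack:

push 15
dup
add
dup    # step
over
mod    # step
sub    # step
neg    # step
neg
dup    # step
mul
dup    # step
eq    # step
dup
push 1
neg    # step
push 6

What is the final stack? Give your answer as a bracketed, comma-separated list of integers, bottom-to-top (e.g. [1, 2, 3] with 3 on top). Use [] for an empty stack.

After 'push 15': [15]
After 'dup': [15, 15]
After 'add': [30]
After 'dup': [30, 30]
After 'over': [30, 30, 30]
After 'mod': [30, 0]
After 'sub': [30]
After 'neg': [-30]
After 'neg': [30]
After 'dup': [30, 30]
After 'mul': [900]
After 'dup': [900, 900]
After 'eq': [1]
After 'dup': [1, 1]
After 'push 1': [1, 1, 1]
After 'neg': [1, 1, -1]
After 'push 6': [1, 1, -1, 6]

Answer: [1, 1, -1, 6]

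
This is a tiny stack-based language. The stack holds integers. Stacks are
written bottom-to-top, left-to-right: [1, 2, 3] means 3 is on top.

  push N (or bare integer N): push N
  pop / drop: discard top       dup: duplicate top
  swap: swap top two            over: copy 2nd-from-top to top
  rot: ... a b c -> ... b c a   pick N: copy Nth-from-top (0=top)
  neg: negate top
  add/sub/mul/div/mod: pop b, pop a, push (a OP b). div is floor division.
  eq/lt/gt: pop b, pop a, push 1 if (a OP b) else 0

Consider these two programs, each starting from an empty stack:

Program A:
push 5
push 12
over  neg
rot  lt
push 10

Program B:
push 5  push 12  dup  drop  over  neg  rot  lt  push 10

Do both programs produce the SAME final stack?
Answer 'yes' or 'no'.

Program A trace:
  After 'push 5': [5]
  After 'push 12': [5, 12]
  After 'over': [5, 12, 5]
  After 'neg': [5, 12, -5]
  After 'rot': [12, -5, 5]
  After 'lt': [12, 1]
  After 'push 10': [12, 1, 10]
Program A final stack: [12, 1, 10]

Program B trace:
  After 'push 5': [5]
  After 'push 12': [5, 12]
  After 'dup': [5, 12, 12]
  After 'drop': [5, 12]
  After 'over': [5, 12, 5]
  After 'neg': [5, 12, -5]
  After 'rot': [12, -5, 5]
  After 'lt': [12, 1]
  After 'push 10': [12, 1, 10]
Program B final stack: [12, 1, 10]
Same: yes

Answer: yes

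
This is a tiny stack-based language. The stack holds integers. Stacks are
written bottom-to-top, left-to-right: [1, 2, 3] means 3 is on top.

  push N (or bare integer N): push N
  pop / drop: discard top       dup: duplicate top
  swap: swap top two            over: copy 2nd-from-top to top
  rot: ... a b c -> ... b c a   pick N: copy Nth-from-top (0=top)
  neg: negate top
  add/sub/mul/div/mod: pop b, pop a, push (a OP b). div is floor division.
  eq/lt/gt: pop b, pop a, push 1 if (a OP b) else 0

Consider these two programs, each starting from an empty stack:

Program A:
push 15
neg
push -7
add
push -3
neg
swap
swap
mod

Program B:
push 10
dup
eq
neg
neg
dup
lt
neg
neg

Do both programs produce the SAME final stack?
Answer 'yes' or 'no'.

Program A trace:
  After 'push 15': [15]
  After 'neg': [-15]
  After 'push -7': [-15, -7]
  After 'add': [-22]
  After 'push -3': [-22, -3]
  After 'neg': [-22, 3]
  After 'swap': [3, -22]
  After 'swap': [-22, 3]
  After 'mod': [2]
Program A final stack: [2]

Program B trace:
  After 'push 10': [10]
  After 'dup': [10, 10]
  After 'eq': [1]
  After 'neg': [-1]
  After 'neg': [1]
  After 'dup': [1, 1]
  After 'lt': [0]
  After 'neg': [0]
  After 'neg': [0]
Program B final stack: [0]
Same: no

Answer: no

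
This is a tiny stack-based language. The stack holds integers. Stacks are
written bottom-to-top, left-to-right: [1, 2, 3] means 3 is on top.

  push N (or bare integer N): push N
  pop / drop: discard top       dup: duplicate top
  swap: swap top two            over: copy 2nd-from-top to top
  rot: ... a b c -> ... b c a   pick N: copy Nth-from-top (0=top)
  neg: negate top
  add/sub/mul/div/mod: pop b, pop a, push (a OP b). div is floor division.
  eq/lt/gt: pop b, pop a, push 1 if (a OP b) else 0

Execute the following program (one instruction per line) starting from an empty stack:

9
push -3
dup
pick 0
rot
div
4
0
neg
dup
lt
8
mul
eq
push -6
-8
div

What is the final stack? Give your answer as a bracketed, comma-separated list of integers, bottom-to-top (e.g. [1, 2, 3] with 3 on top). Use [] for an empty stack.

After 'push 9': [9]
After 'push -3': [9, -3]
After 'dup': [9, -3, -3]
After 'pick 0': [9, -3, -3, -3]
After 'rot': [9, -3, -3, -3]
After 'div': [9, -3, 1]
After 'push 4': [9, -3, 1, 4]
After 'push 0': [9, -3, 1, 4, 0]
After 'neg': [9, -3, 1, 4, 0]
After 'dup': [9, -3, 1, 4, 0, 0]
After 'lt': [9, -3, 1, 4, 0]
After 'push 8': [9, -3, 1, 4, 0, 8]
After 'mul': [9, -3, 1, 4, 0]
After 'eq': [9, -3, 1, 0]
After 'push -6': [9, -3, 1, 0, -6]
After 'push -8': [9, -3, 1, 0, -6, -8]
After 'div': [9, -3, 1, 0, 0]

Answer: [9, -3, 1, 0, 0]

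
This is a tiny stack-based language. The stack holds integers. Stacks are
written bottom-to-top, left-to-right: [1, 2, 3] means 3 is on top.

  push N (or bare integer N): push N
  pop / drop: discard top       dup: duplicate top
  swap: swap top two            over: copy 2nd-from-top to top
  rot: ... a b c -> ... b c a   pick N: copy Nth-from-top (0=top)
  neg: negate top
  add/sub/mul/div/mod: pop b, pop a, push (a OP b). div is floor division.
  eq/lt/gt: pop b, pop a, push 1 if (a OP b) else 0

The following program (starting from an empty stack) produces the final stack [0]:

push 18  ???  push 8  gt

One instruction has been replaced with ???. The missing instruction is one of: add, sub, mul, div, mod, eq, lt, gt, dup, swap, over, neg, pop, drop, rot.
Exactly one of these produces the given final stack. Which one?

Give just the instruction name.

Stack before ???: [18]
Stack after ???:  [-18]
The instruction that transforms [18] -> [-18] is: neg

Answer: neg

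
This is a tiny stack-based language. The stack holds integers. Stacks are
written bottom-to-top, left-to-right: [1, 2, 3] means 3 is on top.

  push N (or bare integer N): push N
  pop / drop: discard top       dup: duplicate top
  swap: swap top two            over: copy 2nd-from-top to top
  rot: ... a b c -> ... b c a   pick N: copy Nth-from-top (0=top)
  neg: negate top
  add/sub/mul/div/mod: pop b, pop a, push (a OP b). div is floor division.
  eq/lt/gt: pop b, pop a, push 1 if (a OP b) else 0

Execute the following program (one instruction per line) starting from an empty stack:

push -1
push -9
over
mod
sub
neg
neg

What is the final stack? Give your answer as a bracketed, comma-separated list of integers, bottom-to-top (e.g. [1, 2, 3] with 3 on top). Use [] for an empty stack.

After 'push -1': [-1]
After 'push -9': [-1, -9]
After 'over': [-1, -9, -1]
After 'mod': [-1, 0]
After 'sub': [-1]
After 'neg': [1]
After 'neg': [-1]

Answer: [-1]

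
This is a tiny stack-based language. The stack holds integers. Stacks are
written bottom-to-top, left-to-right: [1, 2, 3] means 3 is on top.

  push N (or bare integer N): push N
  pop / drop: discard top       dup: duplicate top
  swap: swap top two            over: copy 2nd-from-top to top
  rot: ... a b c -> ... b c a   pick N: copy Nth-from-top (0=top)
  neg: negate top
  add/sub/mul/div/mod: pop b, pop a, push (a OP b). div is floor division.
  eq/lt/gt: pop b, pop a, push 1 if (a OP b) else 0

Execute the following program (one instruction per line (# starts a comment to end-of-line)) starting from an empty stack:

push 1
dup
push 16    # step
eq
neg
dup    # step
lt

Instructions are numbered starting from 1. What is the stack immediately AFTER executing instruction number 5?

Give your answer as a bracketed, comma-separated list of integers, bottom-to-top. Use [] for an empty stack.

Answer: [1, 0]

Derivation:
Step 1 ('push 1'): [1]
Step 2 ('dup'): [1, 1]
Step 3 ('push 16'): [1, 1, 16]
Step 4 ('eq'): [1, 0]
Step 5 ('neg'): [1, 0]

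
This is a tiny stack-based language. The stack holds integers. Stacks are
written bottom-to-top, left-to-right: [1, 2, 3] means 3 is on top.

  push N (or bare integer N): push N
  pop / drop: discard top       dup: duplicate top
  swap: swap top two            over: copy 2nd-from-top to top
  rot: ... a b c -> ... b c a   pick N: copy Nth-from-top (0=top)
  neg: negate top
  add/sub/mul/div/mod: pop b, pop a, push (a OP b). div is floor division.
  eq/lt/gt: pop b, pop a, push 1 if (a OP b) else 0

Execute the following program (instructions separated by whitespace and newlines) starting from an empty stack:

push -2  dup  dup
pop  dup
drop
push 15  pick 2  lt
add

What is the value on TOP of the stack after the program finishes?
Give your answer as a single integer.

Answer: -2

Derivation:
After 'push -2': [-2]
After 'dup': [-2, -2]
After 'dup': [-2, -2, -2]
After 'pop': [-2, -2]
After 'dup': [-2, -2, -2]
After 'drop': [-2, -2]
After 'push 15': [-2, -2, 15]
After 'pick 2': [-2, -2, 15, -2]
After 'lt': [-2, -2, 0]
After 'add': [-2, -2]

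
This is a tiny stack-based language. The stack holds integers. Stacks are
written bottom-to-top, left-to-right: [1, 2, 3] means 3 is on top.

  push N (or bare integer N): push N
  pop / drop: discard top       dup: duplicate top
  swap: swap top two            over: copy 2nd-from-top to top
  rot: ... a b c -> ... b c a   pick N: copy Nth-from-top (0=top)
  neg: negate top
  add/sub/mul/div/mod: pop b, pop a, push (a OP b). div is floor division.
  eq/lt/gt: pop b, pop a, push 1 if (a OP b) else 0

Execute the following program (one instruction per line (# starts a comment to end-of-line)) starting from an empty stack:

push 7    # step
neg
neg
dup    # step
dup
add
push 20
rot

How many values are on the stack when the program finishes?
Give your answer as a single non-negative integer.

Answer: 3

Derivation:
After 'push 7': stack = [7] (depth 1)
After 'neg': stack = [-7] (depth 1)
After 'neg': stack = [7] (depth 1)
After 'dup': stack = [7, 7] (depth 2)
After 'dup': stack = [7, 7, 7] (depth 3)
After 'add': stack = [7, 14] (depth 2)
After 'push 20': stack = [7, 14, 20] (depth 3)
After 'rot': stack = [14, 20, 7] (depth 3)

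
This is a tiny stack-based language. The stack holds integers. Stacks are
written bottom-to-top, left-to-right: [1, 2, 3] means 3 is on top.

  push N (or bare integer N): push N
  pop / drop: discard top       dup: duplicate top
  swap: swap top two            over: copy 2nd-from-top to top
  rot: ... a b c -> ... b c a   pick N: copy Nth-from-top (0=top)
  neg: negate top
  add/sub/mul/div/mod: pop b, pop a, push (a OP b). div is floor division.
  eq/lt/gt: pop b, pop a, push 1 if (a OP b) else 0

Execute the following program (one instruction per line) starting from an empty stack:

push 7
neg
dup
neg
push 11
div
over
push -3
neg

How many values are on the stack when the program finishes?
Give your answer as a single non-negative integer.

After 'push 7': stack = [7] (depth 1)
After 'neg': stack = [-7] (depth 1)
After 'dup': stack = [-7, -7] (depth 2)
After 'neg': stack = [-7, 7] (depth 2)
After 'push 11': stack = [-7, 7, 11] (depth 3)
After 'div': stack = [-7, 0] (depth 2)
After 'over': stack = [-7, 0, -7] (depth 3)
After 'push -3': stack = [-7, 0, -7, -3] (depth 4)
After 'neg': stack = [-7, 0, -7, 3] (depth 4)

Answer: 4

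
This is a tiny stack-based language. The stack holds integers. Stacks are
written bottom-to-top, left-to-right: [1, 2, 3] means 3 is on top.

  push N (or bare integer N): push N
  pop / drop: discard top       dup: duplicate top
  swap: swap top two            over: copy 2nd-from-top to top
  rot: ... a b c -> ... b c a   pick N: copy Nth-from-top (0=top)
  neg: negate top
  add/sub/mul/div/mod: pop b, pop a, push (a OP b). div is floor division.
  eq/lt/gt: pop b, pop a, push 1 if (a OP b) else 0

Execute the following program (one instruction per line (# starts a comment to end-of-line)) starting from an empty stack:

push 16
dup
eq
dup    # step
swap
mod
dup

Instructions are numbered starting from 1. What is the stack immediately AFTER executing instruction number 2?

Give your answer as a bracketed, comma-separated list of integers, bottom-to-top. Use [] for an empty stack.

Answer: [16, 16]

Derivation:
Step 1 ('push 16'): [16]
Step 2 ('dup'): [16, 16]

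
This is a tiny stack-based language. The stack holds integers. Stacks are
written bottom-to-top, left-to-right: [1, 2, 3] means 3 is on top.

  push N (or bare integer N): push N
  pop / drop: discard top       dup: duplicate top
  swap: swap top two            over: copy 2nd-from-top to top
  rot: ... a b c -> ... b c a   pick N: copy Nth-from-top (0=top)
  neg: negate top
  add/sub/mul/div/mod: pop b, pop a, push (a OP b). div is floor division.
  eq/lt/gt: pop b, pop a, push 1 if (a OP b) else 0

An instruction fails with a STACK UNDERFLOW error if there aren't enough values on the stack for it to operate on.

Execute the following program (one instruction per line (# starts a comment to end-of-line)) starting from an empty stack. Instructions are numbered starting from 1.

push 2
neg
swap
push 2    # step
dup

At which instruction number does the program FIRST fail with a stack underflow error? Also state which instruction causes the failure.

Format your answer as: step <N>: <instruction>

Step 1 ('push 2'): stack = [2], depth = 1
Step 2 ('neg'): stack = [-2], depth = 1
Step 3 ('swap'): needs 2 value(s) but depth is 1 — STACK UNDERFLOW

Answer: step 3: swap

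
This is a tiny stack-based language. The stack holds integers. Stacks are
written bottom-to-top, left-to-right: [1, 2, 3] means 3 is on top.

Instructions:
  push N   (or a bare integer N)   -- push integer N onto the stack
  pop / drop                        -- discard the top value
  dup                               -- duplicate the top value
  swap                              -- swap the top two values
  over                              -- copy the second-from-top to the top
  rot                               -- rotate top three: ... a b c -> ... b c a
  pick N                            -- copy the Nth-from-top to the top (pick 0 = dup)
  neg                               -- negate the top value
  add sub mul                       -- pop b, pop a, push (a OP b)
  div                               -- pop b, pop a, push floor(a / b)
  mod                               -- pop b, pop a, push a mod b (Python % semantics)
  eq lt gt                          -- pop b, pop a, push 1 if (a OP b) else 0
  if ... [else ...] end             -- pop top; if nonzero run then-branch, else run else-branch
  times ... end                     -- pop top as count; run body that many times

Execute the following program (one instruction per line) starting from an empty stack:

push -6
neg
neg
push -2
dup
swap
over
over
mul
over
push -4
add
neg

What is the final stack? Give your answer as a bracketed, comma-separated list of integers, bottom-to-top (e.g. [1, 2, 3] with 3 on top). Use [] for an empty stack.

After 'push -6': [-6]
After 'neg': [6]
After 'neg': [-6]
After 'push -2': [-6, -2]
After 'dup': [-6, -2, -2]
After 'swap': [-6, -2, -2]
After 'over': [-6, -2, -2, -2]
After 'over': [-6, -2, -2, -2, -2]
After 'mul': [-6, -2, -2, 4]
After 'over': [-6, -2, -2, 4, -2]
After 'push -4': [-6, -2, -2, 4, -2, -4]
After 'add': [-6, -2, -2, 4, -6]
After 'neg': [-6, -2, -2, 4, 6]

Answer: [-6, -2, -2, 4, 6]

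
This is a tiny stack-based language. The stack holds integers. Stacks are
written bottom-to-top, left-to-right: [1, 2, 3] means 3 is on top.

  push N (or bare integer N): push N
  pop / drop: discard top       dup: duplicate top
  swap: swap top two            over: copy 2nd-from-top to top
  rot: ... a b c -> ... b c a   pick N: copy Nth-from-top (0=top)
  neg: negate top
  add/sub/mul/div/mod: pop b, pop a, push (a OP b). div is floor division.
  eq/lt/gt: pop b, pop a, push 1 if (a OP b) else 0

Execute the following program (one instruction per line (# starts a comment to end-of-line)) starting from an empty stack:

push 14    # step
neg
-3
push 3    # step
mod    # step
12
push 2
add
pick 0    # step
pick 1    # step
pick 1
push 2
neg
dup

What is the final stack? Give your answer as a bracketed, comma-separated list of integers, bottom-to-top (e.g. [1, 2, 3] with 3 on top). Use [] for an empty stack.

After 'push 14': [14]
After 'neg': [-14]
After 'push -3': [-14, -3]
After 'push 3': [-14, -3, 3]
After 'mod': [-14, 0]
After 'push 12': [-14, 0, 12]
After 'push 2': [-14, 0, 12, 2]
After 'add': [-14, 0, 14]
After 'pick 0': [-14, 0, 14, 14]
After 'pick 1': [-14, 0, 14, 14, 14]
After 'pick 1': [-14, 0, 14, 14, 14, 14]
After 'push 2': [-14, 0, 14, 14, 14, 14, 2]
After 'neg': [-14, 0, 14, 14, 14, 14, -2]
After 'dup': [-14, 0, 14, 14, 14, 14, -2, -2]

Answer: [-14, 0, 14, 14, 14, 14, -2, -2]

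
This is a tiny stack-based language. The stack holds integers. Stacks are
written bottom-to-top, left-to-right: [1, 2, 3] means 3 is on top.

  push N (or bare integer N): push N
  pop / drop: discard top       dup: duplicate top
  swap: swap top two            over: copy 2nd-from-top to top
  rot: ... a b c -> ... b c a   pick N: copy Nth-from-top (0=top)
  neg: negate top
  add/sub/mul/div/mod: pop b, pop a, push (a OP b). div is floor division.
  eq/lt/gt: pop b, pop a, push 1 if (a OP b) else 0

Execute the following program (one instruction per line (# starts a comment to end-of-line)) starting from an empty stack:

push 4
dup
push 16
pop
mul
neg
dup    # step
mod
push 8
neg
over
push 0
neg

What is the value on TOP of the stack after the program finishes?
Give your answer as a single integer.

After 'push 4': [4]
After 'dup': [4, 4]
After 'push 16': [4, 4, 16]
After 'pop': [4, 4]
After 'mul': [16]
After 'neg': [-16]
After 'dup': [-16, -16]
After 'mod': [0]
After 'push 8': [0, 8]
After 'neg': [0, -8]
After 'over': [0, -8, 0]
After 'push 0': [0, -8, 0, 0]
After 'neg': [0, -8, 0, 0]

Answer: 0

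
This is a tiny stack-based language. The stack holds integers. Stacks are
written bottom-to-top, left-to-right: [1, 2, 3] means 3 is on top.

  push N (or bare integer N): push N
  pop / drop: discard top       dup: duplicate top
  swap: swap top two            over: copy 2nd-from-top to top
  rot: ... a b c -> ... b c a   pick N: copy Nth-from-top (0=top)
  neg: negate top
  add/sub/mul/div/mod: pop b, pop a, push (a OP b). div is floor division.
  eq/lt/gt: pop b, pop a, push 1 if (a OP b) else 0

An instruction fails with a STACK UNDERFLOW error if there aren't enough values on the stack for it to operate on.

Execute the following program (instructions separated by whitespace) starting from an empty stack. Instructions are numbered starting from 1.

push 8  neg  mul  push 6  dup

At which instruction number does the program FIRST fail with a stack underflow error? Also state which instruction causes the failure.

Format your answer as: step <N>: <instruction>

Step 1 ('push 8'): stack = [8], depth = 1
Step 2 ('neg'): stack = [-8], depth = 1
Step 3 ('mul'): needs 2 value(s) but depth is 1 — STACK UNDERFLOW

Answer: step 3: mul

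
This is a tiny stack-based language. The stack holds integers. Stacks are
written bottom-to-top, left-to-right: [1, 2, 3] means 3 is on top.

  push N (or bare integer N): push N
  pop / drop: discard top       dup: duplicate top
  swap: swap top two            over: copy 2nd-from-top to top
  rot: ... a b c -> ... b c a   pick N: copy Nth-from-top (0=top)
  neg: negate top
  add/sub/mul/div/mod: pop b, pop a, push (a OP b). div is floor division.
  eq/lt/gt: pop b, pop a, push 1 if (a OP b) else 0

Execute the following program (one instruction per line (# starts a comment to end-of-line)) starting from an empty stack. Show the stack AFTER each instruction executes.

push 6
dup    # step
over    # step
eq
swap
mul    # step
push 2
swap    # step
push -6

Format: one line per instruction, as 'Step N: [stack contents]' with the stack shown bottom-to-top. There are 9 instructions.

Step 1: [6]
Step 2: [6, 6]
Step 3: [6, 6, 6]
Step 4: [6, 1]
Step 5: [1, 6]
Step 6: [6]
Step 7: [6, 2]
Step 8: [2, 6]
Step 9: [2, 6, -6]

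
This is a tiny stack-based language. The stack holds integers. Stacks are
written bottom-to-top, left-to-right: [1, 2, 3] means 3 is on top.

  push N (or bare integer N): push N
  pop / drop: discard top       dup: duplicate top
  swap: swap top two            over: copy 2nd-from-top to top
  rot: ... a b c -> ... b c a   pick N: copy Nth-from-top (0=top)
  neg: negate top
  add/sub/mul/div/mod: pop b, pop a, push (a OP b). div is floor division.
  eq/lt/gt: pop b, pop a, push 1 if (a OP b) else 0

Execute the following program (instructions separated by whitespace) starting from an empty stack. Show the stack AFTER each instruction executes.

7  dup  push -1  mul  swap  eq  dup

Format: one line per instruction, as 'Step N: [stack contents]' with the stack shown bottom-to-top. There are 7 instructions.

Step 1: [7]
Step 2: [7, 7]
Step 3: [7, 7, -1]
Step 4: [7, -7]
Step 5: [-7, 7]
Step 6: [0]
Step 7: [0, 0]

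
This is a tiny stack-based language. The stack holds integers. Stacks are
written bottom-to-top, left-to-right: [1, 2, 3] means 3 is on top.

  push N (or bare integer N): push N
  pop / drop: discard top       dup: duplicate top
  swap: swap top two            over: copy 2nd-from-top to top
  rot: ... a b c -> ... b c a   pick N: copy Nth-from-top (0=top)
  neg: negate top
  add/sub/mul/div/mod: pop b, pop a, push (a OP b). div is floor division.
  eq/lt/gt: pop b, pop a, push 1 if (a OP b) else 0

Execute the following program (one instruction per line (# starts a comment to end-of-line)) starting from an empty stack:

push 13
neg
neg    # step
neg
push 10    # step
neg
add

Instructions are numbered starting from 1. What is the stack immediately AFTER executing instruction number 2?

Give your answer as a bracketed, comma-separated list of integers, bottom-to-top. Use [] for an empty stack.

Answer: [-13]

Derivation:
Step 1 ('push 13'): [13]
Step 2 ('neg'): [-13]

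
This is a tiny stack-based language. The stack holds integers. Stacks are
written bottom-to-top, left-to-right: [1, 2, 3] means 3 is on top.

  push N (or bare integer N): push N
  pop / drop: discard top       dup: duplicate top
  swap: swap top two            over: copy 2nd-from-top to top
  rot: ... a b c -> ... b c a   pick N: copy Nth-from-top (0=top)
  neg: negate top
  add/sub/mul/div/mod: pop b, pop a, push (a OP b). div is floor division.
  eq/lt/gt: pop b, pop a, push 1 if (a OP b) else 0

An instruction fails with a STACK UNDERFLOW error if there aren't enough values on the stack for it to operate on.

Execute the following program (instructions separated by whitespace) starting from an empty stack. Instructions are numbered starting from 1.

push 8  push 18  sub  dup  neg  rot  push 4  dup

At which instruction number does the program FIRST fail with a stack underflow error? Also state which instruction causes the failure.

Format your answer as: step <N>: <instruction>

Step 1 ('push 8'): stack = [8], depth = 1
Step 2 ('push 18'): stack = [8, 18], depth = 2
Step 3 ('sub'): stack = [-10], depth = 1
Step 4 ('dup'): stack = [-10, -10], depth = 2
Step 5 ('neg'): stack = [-10, 10], depth = 2
Step 6 ('rot'): needs 3 value(s) but depth is 2 — STACK UNDERFLOW

Answer: step 6: rot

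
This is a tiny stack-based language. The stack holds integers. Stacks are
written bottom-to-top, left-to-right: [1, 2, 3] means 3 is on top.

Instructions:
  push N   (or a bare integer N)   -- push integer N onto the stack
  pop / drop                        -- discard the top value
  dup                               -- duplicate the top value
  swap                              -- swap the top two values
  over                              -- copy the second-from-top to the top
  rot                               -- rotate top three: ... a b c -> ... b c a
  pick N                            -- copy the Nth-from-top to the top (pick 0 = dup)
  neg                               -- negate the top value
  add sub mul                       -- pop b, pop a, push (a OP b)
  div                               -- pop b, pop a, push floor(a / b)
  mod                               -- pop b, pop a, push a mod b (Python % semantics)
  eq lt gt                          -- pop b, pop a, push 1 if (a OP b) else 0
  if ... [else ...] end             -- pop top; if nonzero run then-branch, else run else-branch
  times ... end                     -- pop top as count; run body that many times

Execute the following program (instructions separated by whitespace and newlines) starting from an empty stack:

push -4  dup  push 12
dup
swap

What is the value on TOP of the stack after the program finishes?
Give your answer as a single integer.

After 'push -4': [-4]
After 'dup': [-4, -4]
After 'push 12': [-4, -4, 12]
After 'dup': [-4, -4, 12, 12]
After 'swap': [-4, -4, 12, 12]

Answer: 12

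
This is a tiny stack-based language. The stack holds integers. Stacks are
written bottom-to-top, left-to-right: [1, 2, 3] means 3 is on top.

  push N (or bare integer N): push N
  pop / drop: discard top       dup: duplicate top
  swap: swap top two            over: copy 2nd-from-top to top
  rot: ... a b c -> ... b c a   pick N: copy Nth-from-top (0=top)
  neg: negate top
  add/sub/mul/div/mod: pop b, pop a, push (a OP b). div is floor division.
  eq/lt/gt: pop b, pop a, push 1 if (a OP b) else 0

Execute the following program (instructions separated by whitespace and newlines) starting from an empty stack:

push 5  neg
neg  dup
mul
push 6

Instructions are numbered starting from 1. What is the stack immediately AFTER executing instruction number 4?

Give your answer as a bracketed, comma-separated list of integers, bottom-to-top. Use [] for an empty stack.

Step 1 ('push 5'): [5]
Step 2 ('neg'): [-5]
Step 3 ('neg'): [5]
Step 4 ('dup'): [5, 5]

Answer: [5, 5]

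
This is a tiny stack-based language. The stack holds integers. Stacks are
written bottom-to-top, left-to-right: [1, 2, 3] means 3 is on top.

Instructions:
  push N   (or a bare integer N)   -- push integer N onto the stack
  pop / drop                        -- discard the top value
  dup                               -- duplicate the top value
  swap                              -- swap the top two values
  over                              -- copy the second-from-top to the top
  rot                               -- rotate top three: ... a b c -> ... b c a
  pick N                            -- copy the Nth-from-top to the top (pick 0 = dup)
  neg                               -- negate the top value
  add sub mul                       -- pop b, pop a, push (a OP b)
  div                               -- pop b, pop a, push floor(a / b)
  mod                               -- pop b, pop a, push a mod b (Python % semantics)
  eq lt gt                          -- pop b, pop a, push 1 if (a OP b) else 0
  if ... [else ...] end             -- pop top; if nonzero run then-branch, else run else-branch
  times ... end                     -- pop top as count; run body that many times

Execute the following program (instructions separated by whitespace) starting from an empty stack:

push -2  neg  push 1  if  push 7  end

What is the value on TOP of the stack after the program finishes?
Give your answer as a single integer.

Answer: 7

Derivation:
After 'push -2': [-2]
After 'neg': [2]
After 'push 1': [2, 1]
After 'if': [2]
After 'push 7': [2, 7]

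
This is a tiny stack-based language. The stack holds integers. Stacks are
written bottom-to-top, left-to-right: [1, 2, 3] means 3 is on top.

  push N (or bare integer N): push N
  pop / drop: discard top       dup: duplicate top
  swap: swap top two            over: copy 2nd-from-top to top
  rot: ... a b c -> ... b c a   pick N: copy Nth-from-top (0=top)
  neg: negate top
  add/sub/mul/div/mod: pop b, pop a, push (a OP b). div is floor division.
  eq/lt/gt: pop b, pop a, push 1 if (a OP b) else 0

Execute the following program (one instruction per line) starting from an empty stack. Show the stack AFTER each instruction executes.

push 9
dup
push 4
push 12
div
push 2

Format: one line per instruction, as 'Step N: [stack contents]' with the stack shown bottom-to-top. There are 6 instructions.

Step 1: [9]
Step 2: [9, 9]
Step 3: [9, 9, 4]
Step 4: [9, 9, 4, 12]
Step 5: [9, 9, 0]
Step 6: [9, 9, 0, 2]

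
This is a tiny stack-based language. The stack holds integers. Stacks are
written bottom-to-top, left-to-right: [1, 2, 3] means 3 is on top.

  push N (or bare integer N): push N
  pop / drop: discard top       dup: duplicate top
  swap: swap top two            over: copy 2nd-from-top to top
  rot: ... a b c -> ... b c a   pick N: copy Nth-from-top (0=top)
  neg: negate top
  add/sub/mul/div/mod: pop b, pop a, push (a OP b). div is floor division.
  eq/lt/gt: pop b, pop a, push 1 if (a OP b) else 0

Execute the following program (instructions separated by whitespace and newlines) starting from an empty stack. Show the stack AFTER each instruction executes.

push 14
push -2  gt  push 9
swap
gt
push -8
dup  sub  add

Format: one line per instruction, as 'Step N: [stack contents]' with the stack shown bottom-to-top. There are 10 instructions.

Step 1: [14]
Step 2: [14, -2]
Step 3: [1]
Step 4: [1, 9]
Step 5: [9, 1]
Step 6: [1]
Step 7: [1, -8]
Step 8: [1, -8, -8]
Step 9: [1, 0]
Step 10: [1]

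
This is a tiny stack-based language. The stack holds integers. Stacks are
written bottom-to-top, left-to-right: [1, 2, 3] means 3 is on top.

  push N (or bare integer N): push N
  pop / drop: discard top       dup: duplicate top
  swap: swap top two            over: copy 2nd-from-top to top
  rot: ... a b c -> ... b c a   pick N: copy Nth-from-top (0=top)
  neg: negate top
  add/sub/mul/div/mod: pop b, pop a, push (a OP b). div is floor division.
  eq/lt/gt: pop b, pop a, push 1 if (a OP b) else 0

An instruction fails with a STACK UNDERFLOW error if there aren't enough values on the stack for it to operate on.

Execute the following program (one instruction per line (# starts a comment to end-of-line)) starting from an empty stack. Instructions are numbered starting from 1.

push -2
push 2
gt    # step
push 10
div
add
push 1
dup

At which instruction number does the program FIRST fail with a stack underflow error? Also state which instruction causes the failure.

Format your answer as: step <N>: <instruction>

Step 1 ('push -2'): stack = [-2], depth = 1
Step 2 ('push 2'): stack = [-2, 2], depth = 2
Step 3 ('gt'): stack = [0], depth = 1
Step 4 ('push 10'): stack = [0, 10], depth = 2
Step 5 ('div'): stack = [0], depth = 1
Step 6 ('add'): needs 2 value(s) but depth is 1 — STACK UNDERFLOW

Answer: step 6: add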